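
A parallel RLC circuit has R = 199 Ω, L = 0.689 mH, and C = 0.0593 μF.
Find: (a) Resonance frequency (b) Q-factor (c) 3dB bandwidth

Step 1 — Resonance: ω₀ = 1/√(LC) = 1/√(0.000689·5.93e-08) = 1.564e+05 rad/s.
Step 2 — f₀ = ω₀/(2π) = 2.49e+04 Hz.
Step 3 — Parallel Q: Q = R/(ω₀L) = 199/(1.564e+05·0.000689) = 1.846.
Step 4 — Bandwidth: Δω = ω₀/Q = 8.474e+04 rad/s; BW = Δω/(2π) = 1.349e+04 Hz.

(a) f₀ = 2.49e+04 Hz  (b) Q = 1.846  (c) BW = 1.349e+04 Hz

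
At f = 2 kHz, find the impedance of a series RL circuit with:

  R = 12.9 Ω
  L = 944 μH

Step 1 — Angular frequency: ω = 2π·f = 2π·2000 = 1.257e+04 rad/s.
Step 2 — Component impedances:
  R: Z = R = 12.9 Ω
  L: Z = jωL = j·1.257e+04·0.000944 = 0 + j11.86 Ω
Step 3 — Series combination: Z_total = R + L = 12.9 + j11.86 Ω = 17.53∠42.6° Ω.

Z = 12.9 + j11.86 Ω = 17.53∠42.6° Ω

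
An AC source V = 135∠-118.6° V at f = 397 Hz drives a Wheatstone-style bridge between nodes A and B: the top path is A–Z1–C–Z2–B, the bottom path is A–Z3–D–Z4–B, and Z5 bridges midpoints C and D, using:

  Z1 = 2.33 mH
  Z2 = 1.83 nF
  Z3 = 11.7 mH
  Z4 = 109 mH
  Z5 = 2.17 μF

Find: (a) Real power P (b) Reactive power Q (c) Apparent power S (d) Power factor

Step 1 — Angular frequency: ω = 2π·f = 2π·397 = 2494 rad/s.
Step 2 — Component impedances:
  Z1: Z = jωL = j·2494·0.00233 = 0 + j5.812 Ω
  Z2: Z = 1/(jωC) = -j/(ω·C) = 0 - j2.191e+05 Ω
  Z3: Z = jωL = j·2494·0.0117 = 0 + j29.18 Ω
  Z4: Z = jωL = j·2494·0.109 = 0 + j271.9 Ω
  Z5: Z = 1/(jωC) = -j/(ω·C) = 0 - j184.7 Ω
Step 3 — Bridge requires nodal analysis (the Z5 bridge couples midpoints C and D, so the two paths cannot be reduced to a simple series/parallel combination). Setting node B to ground and injecting 1 A at node A, the 3-node admittance system at A, C, D solves to V_A = Z_AB = 0 + j307.2 Ω = 307.2∠90.0° Ω.
Step 4 — Source phasor: V = 135∠-118.6° V = -64.62 - j118.5 V.
Step 5 — Current: I = V / Z = -0.3858 + j0.2104 A = 0.4395∠151.4° A.
Step 6 — Complex power: S = V·I* = 0 + j59.33 VA.
Step 7 — Real power: P = Re(S) = 0 W.
Step 8 — Reactive power: Q = Im(S) = 59.33 VAR.
Step 9 — Apparent power: |S| = 59.33 VA.
Step 10 — Power factor: PF = P/|S| = 0 (lagging).

(a) P = 0 W  (b) Q = 59.33 VAR  (c) S = 59.33 VA  (d) PF = 0 (lagging)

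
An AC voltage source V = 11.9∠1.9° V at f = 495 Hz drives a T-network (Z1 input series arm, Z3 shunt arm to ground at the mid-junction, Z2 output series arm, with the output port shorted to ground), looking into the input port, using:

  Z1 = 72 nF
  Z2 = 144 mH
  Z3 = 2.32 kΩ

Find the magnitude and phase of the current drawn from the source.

Step 1 — Angular frequency: ω = 2π·f = 2π·495 = 3110 rad/s.
Step 2 — Component impedances:
  Z1: Z = 1/(jωC) = -j/(ω·C) = 0 - j4466 Ω
  Z2: Z = jωL = j·3110·0.144 = 0 + j447.9 Ω
  Z3: Z = R = 2320 Ω
Step 3 — With the output port shorted to ground, the output series arm Z2 runs from the junction to ground; the shunt arm Z3 also runs from the junction to ground. They appear in parallel: Z3 || Z2 = 83.35 + j431.8 Ω.
Step 4 — Series with input arm Z1: Z_in = Z1 + (Z3 || Z2) = 83.35 - j4034 Ω = 4035∠-88.8° Ω.
Step 5 — Source phasor: V = 11.9∠1.9° V = 11.89 + j0.3945 V.
Step 6 — Ohm's law: I = V / Z_total = (11.89 + j0.3945) / (83.35 - j4034) = -3.687e-05 + j0.002949 A.
Step 7 — Convert to polar: |I| = 0.002949 A, ∠I = 90.7°.

I = 0.002949∠90.7° A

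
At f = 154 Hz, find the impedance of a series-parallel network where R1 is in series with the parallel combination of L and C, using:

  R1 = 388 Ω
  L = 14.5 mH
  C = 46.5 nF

Step 1 — Angular frequency: ω = 2π·f = 2π·154 = 967.6 rad/s.
Step 2 — Component impedances:
  R1: Z = R = 388 Ω
  L: Z = jωL = j·967.6·0.0145 = 0 + j14.03 Ω
  C: Z = 1/(jωC) = -j/(ω·C) = 0 - j2.223e+04 Ω
Step 3 — Parallel branch: L || C = 1/(1/L + 1/C) = 0 + j14.04 Ω.
Step 4 — Series with R1: Z_total = R1 + (L || C) = 388 + j14.04 Ω = 388.3∠2.1° Ω.

Z = 388 + j14.04 Ω = 388.3∠2.1° Ω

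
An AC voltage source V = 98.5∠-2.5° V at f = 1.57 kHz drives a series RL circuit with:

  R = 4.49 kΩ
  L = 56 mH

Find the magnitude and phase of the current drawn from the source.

Step 1 — Angular frequency: ω = 2π·f = 2π·1570 = 9865 rad/s.
Step 2 — Component impedances:
  R: Z = R = 4490 Ω
  L: Z = jωL = j·9865·0.056 = 0 + j552.4 Ω
Step 3 — Series combination: Z_total = R + L = 4490 + j552.4 Ω = 4524∠7.0° Ω.
Step 4 — Source phasor: V = 98.5∠-2.5° V = 98.41 - j4.297 V.
Step 5 — Ohm's law: I = V / Z_total = (98.41 - j4.297) / (4490 + j552.4) = 0.02147 - j0.003599 A.
Step 6 — Convert to polar: |I| = 0.02177 A, ∠I = -9.5°.

I = 0.02177∠-9.5° A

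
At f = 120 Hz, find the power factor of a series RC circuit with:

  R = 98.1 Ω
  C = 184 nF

Step 1 — Angular frequency: ω = 2π·f = 2π·120 = 754 rad/s.
Step 2 — Component impedances:
  R: Z = R = 98.1 Ω
  C: Z = 1/(jωC) = -j/(ω·C) = 0 - j7208 Ω
Step 3 — Series combination: Z_total = R + C = 98.1 - j7208 Ω = 7209∠-89.2° Ω.
Step 4 — Power factor: PF = cos(φ) = Re(Z)/|Z| = 98.1/7209 = 0.01361.
Step 5 — Type: Im(Z) = -7208 ⇒ leading (phase φ = -89.2°).

PF = 0.01361 (leading, φ = -89.2°)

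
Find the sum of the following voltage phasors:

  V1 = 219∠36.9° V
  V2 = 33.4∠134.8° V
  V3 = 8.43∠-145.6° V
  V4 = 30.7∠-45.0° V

Step 1 — Convert each phasor to rectangular form:
  V1 = 219·(cos(36.9°) + j·sin(36.9°)) = 175.1 + j131.5 V
  V2 = 33.4·(cos(134.8°) + j·sin(134.8°)) = -23.53 + j23.7 V
  V3 = 8.43·(cos(-145.6°) + j·sin(-145.6°)) = -6.956 - j4.763 V
  V4 = 30.7·(cos(-45.0°) + j·sin(-45.0°)) = 21.71 - j21.71 V
Step 2 — Sum components: V_total = 166.3 + j128.7 V.
Step 3 — Convert to polar: |V_total| = 210.3 V, ∠V_total = 37.7°.

V_total = 210.3∠37.7° V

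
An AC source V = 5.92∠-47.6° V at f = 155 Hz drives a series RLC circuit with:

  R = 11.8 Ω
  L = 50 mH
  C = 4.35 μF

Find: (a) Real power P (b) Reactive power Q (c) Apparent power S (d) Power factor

Step 1 — Angular frequency: ω = 2π·f = 2π·155 = 973.9 rad/s.
Step 2 — Component impedances:
  R: Z = R = 11.8 Ω
  L: Z = jωL = j·973.9·0.05 = 0 + j48.69 Ω
  C: Z = 1/(jωC) = -j/(ω·C) = 0 - j236 Ω
Step 3 — Series combination: Z_total = R + L + C = 11.8 - j187.4 Ω = 187.7∠-86.4° Ω.
Step 4 — Source phasor: V = 5.92∠-47.6° V = 3.992 - j4.372 V.
Step 5 — Current: I = V / Z = 0.02458 + j0.01976 A = 0.03154∠38.8° A.
Step 6 — Complex power: S = V·I* = 0.01174 - j0.1863 VA.
Step 7 — Real power: P = Re(S) = 0.01174 W.
Step 8 — Reactive power: Q = Im(S) = -0.1863 VAR.
Step 9 — Apparent power: |S| = 0.1867 VA.
Step 10 — Power factor: PF = P/|S| = 0.06286 (leading).

(a) P = 0.01174 W  (b) Q = -0.1863 VAR  (c) S = 0.1867 VA  (d) PF = 0.06286 (leading)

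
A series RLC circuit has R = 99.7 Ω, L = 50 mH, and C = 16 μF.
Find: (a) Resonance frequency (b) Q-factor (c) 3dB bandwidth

Step 1 — Resonance: ω₀ = 1/√(LC) = 1/√(0.05·1.6e-05) = 1118 rad/s.
Step 2 — f₀ = ω₀/(2π) = 177.9 Hz.
Step 3 — Series Q: Q = ω₀L/R = 1118·0.05/99.7 = 0.5607.
Step 4 — Bandwidth: Δω = ω₀/Q = 1994 rad/s; BW = Δω/(2π) = 317.4 Hz.

(a) f₀ = 177.9 Hz  (b) Q = 0.5607  (c) BW = 317.4 Hz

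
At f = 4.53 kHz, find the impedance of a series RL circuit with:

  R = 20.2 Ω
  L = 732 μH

Step 1 — Angular frequency: ω = 2π·f = 2π·4530 = 2.846e+04 rad/s.
Step 2 — Component impedances:
  R: Z = R = 20.2 Ω
  L: Z = jωL = j·2.846e+04·0.000732 = 0 + j20.83 Ω
Step 3 — Series combination: Z_total = R + L = 20.2 + j20.83 Ω = 29.02∠45.9° Ω.

Z = 20.2 + j20.83 Ω = 29.02∠45.9° Ω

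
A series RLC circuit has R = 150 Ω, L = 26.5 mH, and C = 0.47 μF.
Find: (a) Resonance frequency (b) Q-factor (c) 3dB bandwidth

Step 1 — Resonance condition Im(Z)=0 gives ω₀ = 1/√(LC).
Step 2 — ω₀ = 1/√(0.0265·4.7e-07) = 8960 rad/s.
Step 3 — f₀ = ω₀/(2π) = 1426 Hz.
Step 4 — Series Q: Q = ω₀L/R = 8960·0.0265/150 = 1.583.
Step 5 — 3dB bandwidth: Δω = ω₀/Q = 5660 rad/s; BW = Δω/(2π) = 900.9 Hz.

(a) f₀ = 1426 Hz  (b) Q = 1.583  (c) BW = 900.9 Hz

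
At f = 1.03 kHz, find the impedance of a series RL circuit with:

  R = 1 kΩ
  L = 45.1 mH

Step 1 — Angular frequency: ω = 2π·f = 2π·1030 = 6472 rad/s.
Step 2 — Component impedances:
  R: Z = R = 1000 Ω
  L: Z = jωL = j·6472·0.0451 = 0 + j291.9 Ω
Step 3 — Series combination: Z_total = R + L = 1000 + j291.9 Ω = 1042∠16.3° Ω.

Z = 1000 + j291.9 Ω = 1042∠16.3° Ω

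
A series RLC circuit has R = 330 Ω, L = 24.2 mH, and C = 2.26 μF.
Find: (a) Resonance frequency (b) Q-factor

Step 1 — Resonance condition Im(Z)=0 gives ω₀ = 1/√(LC).
Step 2 — ω₀ = 1/√(0.0242·2.26e-06) = 4276 rad/s.
Step 3 — f₀ = ω₀/(2π) = 680.5 Hz.
Step 4 — Series Q: Q = ω₀L/R = 4276·0.0242/330 = 0.3136.

(a) f₀ = 680.5 Hz  (b) Q = 0.3136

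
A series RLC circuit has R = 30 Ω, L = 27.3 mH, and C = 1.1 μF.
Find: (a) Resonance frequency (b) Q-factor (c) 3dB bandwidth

Step 1 — Resonance: ω₀ = 1/√(LC) = 1/√(0.0273·1.1e-06) = 5771 rad/s.
Step 2 — f₀ = ω₀/(2π) = 918.4 Hz.
Step 3 — Series Q: Q = ω₀L/R = 5771·0.0273/30 = 5.251.
Step 4 — Bandwidth: Δω = ω₀/Q = 1099 rad/s; BW = Δω/(2π) = 174.9 Hz.

(a) f₀ = 918.4 Hz  (b) Q = 5.251  (c) BW = 174.9 Hz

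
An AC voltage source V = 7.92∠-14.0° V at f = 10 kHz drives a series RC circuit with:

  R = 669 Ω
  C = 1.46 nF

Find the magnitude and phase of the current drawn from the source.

Step 1 — Angular frequency: ω = 2π·f = 2π·1e+04 = 6.283e+04 rad/s.
Step 2 — Component impedances:
  R: Z = R = 669 Ω
  C: Z = 1/(jωC) = -j/(ω·C) = 0 - j1.09e+04 Ω
Step 3 — Series combination: Z_total = R + C = 669 - j1.09e+04 Ω = 1.092e+04∠-86.5° Ω.
Step 4 — Source phasor: V = 7.92∠-14.0° V = 7.685 - j1.916 V.
Step 5 — Ohm's law: I = V / Z_total = (7.685 - j1.916) / (669 - j1.09e+04) = 0.0002182 + j0.0006916 A.
Step 6 — Convert to polar: |I| = 0.0007252 A, ∠I = 72.5°.

I = 0.0007252∠72.5° A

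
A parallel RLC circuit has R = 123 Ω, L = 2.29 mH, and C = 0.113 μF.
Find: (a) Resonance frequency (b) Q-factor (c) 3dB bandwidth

Step 1 — Resonance: ω₀ = 1/√(LC) = 1/√(0.00229·1.13e-07) = 6.216e+04 rad/s.
Step 2 — f₀ = ω₀/(2π) = 9894 Hz.
Step 3 — Parallel Q: Q = R/(ω₀L) = 123/(6.216e+04·0.00229) = 0.864.
Step 4 — Bandwidth: Δω = ω₀/Q = 7.195e+04 rad/s; BW = Δω/(2π) = 1.145e+04 Hz.

(a) f₀ = 9894 Hz  (b) Q = 0.864  (c) BW = 1.145e+04 Hz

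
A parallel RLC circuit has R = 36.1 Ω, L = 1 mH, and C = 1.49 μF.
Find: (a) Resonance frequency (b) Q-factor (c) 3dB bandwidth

Step 1 — Resonance: ω₀ = 1/√(LC) = 1/√(0.001·1.49e-06) = 2.591e+04 rad/s.
Step 2 — f₀ = ω₀/(2π) = 4123 Hz.
Step 3 — Parallel Q: Q = R/(ω₀L) = 36.1/(2.591e+04·0.001) = 1.393.
Step 4 — Bandwidth: Δω = ω₀/Q = 1.859e+04 rad/s; BW = Δω/(2π) = 2959 Hz.

(a) f₀ = 4123 Hz  (b) Q = 1.393  (c) BW = 2959 Hz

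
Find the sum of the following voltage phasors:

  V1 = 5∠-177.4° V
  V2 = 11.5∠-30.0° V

Step 1 — Convert each phasor to rectangular form:
  V1 = 5·(cos(-177.4°) + j·sin(-177.4°)) = -4.995 - j0.2268 V
  V2 = 11.5·(cos(-30.0°) + j·sin(-30.0°)) = 9.959 - j5.75 V
Step 2 — Sum components: V_total = 4.964 - j5.977 V.
Step 3 — Convert to polar: |V_total| = 7.77 V, ∠V_total = -50.3°.

V_total = 7.77∠-50.3° V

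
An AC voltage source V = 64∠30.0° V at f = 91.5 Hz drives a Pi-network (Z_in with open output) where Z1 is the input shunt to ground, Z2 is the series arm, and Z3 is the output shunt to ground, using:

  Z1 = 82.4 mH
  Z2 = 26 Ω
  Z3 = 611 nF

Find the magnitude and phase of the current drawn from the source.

Step 1 — Angular frequency: ω = 2π·f = 2π·91.5 = 574.9 rad/s.
Step 2 — Component impedances:
  Z1: Z = jωL = j·574.9·0.0824 = 0 + j47.37 Ω
  Z2: Z = R = 26 Ω
  Z3: Z = 1/(jωC) = -j/(ω·C) = 0 - j2847 Ω
Step 3 — With open output, the series arm Z2 and the output shunt Z3 appear in series to ground: Z2 + Z3 = 26 - j2847 Ω.
Step 4 — Parallel with input shunt Z1: Z_in = Z1 || (Z2 + Z3) = 0.007445 + j48.17 Ω = 48.17∠90.0° Ω.
Step 5 — Source phasor: V = 64∠30.0° V = 55.43 + j32 V.
Step 6 — Ohm's law: I = V / Z_total = (55.43 + j32) / (0.007445 + j48.17) = 0.6644 - j1.15 A.
Step 7 — Convert to polar: |I| = 1.329 A, ∠I = -60.0°.

I = 1.329∠-60.0° A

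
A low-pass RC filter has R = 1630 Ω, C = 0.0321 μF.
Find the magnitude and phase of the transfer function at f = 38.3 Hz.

Step 1 — Angular frequency: ω = 2π·38.3 = 240.6 rad/s.
Step 2 — Transfer function: H(jω) = 1/(1 + jωRC).
Step 3 — Denominator: 1 + jωRC = 1 + j·240.6·1630·3.21e-08 = 1 + j0.01259.
Step 4 — H = 0.9998 - j0.01259.
Step 5 — Magnitude: |H| = 0.9999 (-0.0 dB); phase: φ = -0.7°.

|H| = 0.9999 (-0.0 dB), φ = -0.7°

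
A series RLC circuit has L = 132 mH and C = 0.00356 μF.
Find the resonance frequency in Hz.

Step 1 — Resonance condition Im(Z)=0 gives ω₀ = 1/√(LC).
Step 2 — ω₀ = 1/√(0.132·3.56e-09) = 4.613e+04 rad/s.
Step 3 — f₀ = ω₀/(2π) = 7342 Hz.

f₀ = 7342 Hz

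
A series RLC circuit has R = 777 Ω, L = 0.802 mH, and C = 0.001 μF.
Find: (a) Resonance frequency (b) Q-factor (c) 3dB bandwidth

Step 1 — Resonance condition Im(Z)=0 gives ω₀ = 1/√(LC).
Step 2 — ω₀ = 1/√(0.000802·1e-09) = 1.117e+06 rad/s.
Step 3 — f₀ = ω₀/(2π) = 1.777e+05 Hz.
Step 4 — Series Q: Q = ω₀L/R = 1.117e+06·0.000802/777 = 1.153.
Step 5 — 3dB bandwidth: Δω = ω₀/Q = 9.688e+05 rad/s; BW = Δω/(2π) = 1.542e+05 Hz.

(a) f₀ = 1.777e+05 Hz  (b) Q = 1.153  (c) BW = 1.542e+05 Hz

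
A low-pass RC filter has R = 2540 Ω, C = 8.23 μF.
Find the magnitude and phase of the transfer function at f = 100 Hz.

Step 1 — Angular frequency: ω = 2π·100 = 628.3 rad/s.
Step 2 — Transfer function: H(jω) = 1/(1 + jωRC).
Step 3 — Denominator: 1 + jωRC = 1 + j·628.3·2540·8.23e-06 = 1 + j13.13.
Step 4 — H = 0.005763 - j0.0757.
Step 5 — Magnitude: |H| = 0.07592 (-22.4 dB); phase: φ = -85.6°.

|H| = 0.07592 (-22.4 dB), φ = -85.6°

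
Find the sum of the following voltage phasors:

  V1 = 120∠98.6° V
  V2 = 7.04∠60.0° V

Step 1 — Convert each phasor to rectangular form:
  V1 = 120·(cos(98.6°) + j·sin(98.6°)) = -17.94 + j118.7 V
  V2 = 7.04·(cos(60.0°) + j·sin(60.0°)) = 3.52 + j6.097 V
Step 2 — Sum components: V_total = -14.42 + j124.7 V.
Step 3 — Convert to polar: |V_total| = 125.6 V, ∠V_total = 96.6°.

V_total = 125.6∠96.6° V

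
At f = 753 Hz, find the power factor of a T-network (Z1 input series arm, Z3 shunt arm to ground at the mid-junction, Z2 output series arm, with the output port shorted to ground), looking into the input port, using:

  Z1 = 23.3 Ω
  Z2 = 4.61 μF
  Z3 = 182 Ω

Step 1 — Angular frequency: ω = 2π·f = 2π·753 = 4731 rad/s.
Step 2 — Component impedances:
  Z1: Z = R = 23.3 Ω
  Z2: Z = 1/(jωC) = -j/(ω·C) = 0 - j45.85 Ω
  Z3: Z = R = 182 Ω
Step 3 — With the output port shorted to ground, the output series arm Z2 runs from the junction to ground; the shunt arm Z3 also runs from the junction to ground. They appear in parallel: Z3 || Z2 = 10.86 - j43.11 Ω.
Step 4 — Series with input arm Z1: Z_in = Z1 + (Z3 || Z2) = 34.16 - j43.11 Ω = 55.01∠-51.6° Ω.
Step 5 — Power factor: PF = cos(φ) = Re(Z)/|Z| = 34.16/55.01 = 0.621.
Step 6 — Type: Im(Z) = -43.11 ⇒ leading (phase φ = -51.6°).

PF = 0.621 (leading, φ = -51.6°)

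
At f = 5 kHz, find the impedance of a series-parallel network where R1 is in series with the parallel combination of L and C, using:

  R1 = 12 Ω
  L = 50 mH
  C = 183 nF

Step 1 — Angular frequency: ω = 2π·f = 2π·5000 = 3.142e+04 rad/s.
Step 2 — Component impedances:
  R1: Z = R = 12 Ω
  L: Z = jωL = j·3.142e+04·0.05 = 0 + j1571 Ω
  C: Z = 1/(jωC) = -j/(ω·C) = 0 - j173.9 Ω
Step 3 — Parallel branch: L || C = 1/(1/L + 1/C) = 0 - j195.6 Ω.
Step 4 — Series with R1: Z_total = R1 + (L || C) = 12 - j195.6 Ω = 196∠-86.5° Ω.

Z = 12 - j195.6 Ω = 196∠-86.5° Ω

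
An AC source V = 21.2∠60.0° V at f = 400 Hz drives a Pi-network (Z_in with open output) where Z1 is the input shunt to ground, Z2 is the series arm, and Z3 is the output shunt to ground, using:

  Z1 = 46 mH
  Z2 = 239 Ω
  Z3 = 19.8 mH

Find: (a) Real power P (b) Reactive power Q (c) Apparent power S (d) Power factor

Step 1 — Angular frequency: ω = 2π·f = 2π·400 = 2513 rad/s.
Step 2 — Component impedances:
  Z1: Z = jωL = j·2513·0.046 = 0 + j115.6 Ω
  Z2: Z = R = 239 Ω
  Z3: Z = jωL = j·2513·0.0198 = 0 + j49.76 Ω
Step 3 — With open output, the series arm Z2 and the output shunt Z3 appear in series to ground: Z2 + Z3 = 239 + j49.76 Ω.
Step 4 — Parallel with input shunt Z1: Z_in = Z1 || (Z2 + Z3) = 37.82 + j89.44 Ω = 97.11∠67.1° Ω.
Step 5 — Source phasor: V = 21.2∠60.0° V = 10.6 + j18.36 V.
Step 6 — Current: I = V / Z = 0.2166 - j0.02691 A = 0.2183∠-7.1° A.
Step 7 — Complex power: S = V·I* = 1.802 + j4.263 VA.
Step 8 — Real power: P = Re(S) = 1.802 W.
Step 9 — Reactive power: Q = Im(S) = 4.263 VAR.
Step 10 — Apparent power: |S| = 4.628 VA.
Step 11 — Power factor: PF = P/|S| = 0.3894 (lagging).

(a) P = 1.802 W  (b) Q = 4.263 VAR  (c) S = 4.628 VA  (d) PF = 0.3894 (lagging)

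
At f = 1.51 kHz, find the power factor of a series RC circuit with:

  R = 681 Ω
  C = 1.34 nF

Step 1 — Angular frequency: ω = 2π·f = 2π·1510 = 9488 rad/s.
Step 2 — Component impedances:
  R: Z = R = 681 Ω
  C: Z = 1/(jωC) = -j/(ω·C) = 0 - j7.866e+04 Ω
Step 3 — Series combination: Z_total = R + C = 681 - j7.866e+04 Ω = 7.866e+04∠-89.5° Ω.
Step 4 — Power factor: PF = cos(φ) = Re(Z)/|Z| = 681/78660.13 = 0.008657.
Step 5 — Type: Im(Z) = -7.866e+04 ⇒ leading (phase φ = -89.5°).

PF = 0.008657 (leading, φ = -89.5°)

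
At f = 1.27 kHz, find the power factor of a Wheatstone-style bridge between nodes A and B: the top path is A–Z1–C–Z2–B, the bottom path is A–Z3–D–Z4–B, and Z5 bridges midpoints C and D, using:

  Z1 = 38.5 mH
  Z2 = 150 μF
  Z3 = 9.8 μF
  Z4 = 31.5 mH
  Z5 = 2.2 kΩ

Step 1 — Angular frequency: ω = 2π·f = 2π·1270 = 7980 rad/s.
Step 2 — Component impedances:
  Z1: Z = jωL = j·7980·0.0385 = 0 + j307.2 Ω
  Z2: Z = 1/(jωC) = -j/(ω·C) = 0 - j0.8355 Ω
  Z3: Z = 1/(jωC) = -j/(ω·C) = 0 - j12.79 Ω
  Z4: Z = jωL = j·7980·0.0315 = 0 + j251.4 Ω
  Z5: Z = R = 2200 Ω
Step 3 — Bridge requires nodal analysis (the Z5 bridge couples midpoints C and D, so the two paths cannot be reduced to a simple series/parallel combination). Setting node B to ground and injecting 1 A at node A, the 3-node admittance system at A, C, D solves to V_A = Z_AB = 9.09 + j133.6 Ω = 133.9∠86.1° Ω.
Step 4 — Power factor: PF = cos(φ) = Re(Z)/|Z| = 9.0903/133.88 = 0.0679.
Step 5 — Type: Im(Z) = 133.6 ⇒ lagging (phase φ = 86.1°).

PF = 0.0679 (lagging, φ = 86.1°)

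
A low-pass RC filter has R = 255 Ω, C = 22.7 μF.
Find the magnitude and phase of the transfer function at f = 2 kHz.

Step 1 — Angular frequency: ω = 2π·2000 = 1.257e+04 rad/s.
Step 2 — Transfer function: H(jω) = 1/(1 + jωRC).
Step 3 — Denominator: 1 + jωRC = 1 + j·1.257e+04·255·2.27e-05 = 1 + j72.74.
Step 4 — H = 0.000189 - j0.01374.
Step 5 — Magnitude: |H| = 0.01375 (-37.2 dB); phase: φ = -89.2°.

|H| = 0.01375 (-37.2 dB), φ = -89.2°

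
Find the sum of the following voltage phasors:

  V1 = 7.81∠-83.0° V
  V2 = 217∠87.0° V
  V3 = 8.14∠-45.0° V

Step 1 — Convert each phasor to rectangular form:
  V1 = 7.81·(cos(-83.0°) + j·sin(-83.0°)) = 0.9518 - j7.752 V
  V2 = 217·(cos(87.0°) + j·sin(87.0°)) = 11.36 + j216.7 V
  V3 = 8.14·(cos(-45.0°) + j·sin(-45.0°)) = 5.756 - j5.756 V
Step 2 — Sum components: V_total = 18.06 + j203.2 V.
Step 3 — Convert to polar: |V_total| = 204 V, ∠V_total = 84.9°.

V_total = 204∠84.9° V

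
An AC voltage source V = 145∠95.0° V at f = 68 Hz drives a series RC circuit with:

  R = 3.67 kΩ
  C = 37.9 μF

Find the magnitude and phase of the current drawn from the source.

Step 1 — Angular frequency: ω = 2π·f = 2π·68 = 427.3 rad/s.
Step 2 — Component impedances:
  R: Z = R = 3670 Ω
  C: Z = 1/(jωC) = -j/(ω·C) = 0 - j61.75 Ω
Step 3 — Series combination: Z_total = R + C = 3670 - j61.75 Ω = 3671∠-1.0° Ω.
Step 4 — Source phasor: V = 145∠95.0° V = -12.64 + j144.4 V.
Step 5 — Ohm's law: I = V / Z_total = (-12.64 + j144.4) / (3670 - j61.75) = -0.004105 + j0.03929 A.
Step 6 — Convert to polar: |I| = 0.0395 A, ∠I = 96.0°.

I = 0.0395∠96.0° A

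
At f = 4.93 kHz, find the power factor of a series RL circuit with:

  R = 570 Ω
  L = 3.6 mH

Step 1 — Angular frequency: ω = 2π·f = 2π·4930 = 3.098e+04 rad/s.
Step 2 — Component impedances:
  R: Z = R = 570 Ω
  L: Z = jωL = j·3.098e+04·0.0036 = 0 + j111.5 Ω
Step 3 — Series combination: Z_total = R + L = 570 + j111.5 Ω = 580.8∠11.1° Ω.
Step 4 — Power factor: PF = cos(φ) = Re(Z)/|Z| = 570/580.8 = 0.9814.
Step 5 — Type: Im(Z) = 111.5 ⇒ lagging (phase φ = 11.1°).

PF = 0.9814 (lagging, φ = 11.1°)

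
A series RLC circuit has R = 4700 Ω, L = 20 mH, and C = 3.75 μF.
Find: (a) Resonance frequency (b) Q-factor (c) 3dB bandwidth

Step 1 — Resonance: ω₀ = 1/√(LC) = 1/√(0.02·3.75e-06) = 3651 rad/s.
Step 2 — f₀ = ω₀/(2π) = 581.2 Hz.
Step 3 — Series Q: Q = ω₀L/R = 3651·0.02/4700 = 0.01554.
Step 4 — Bandwidth: Δω = ω₀/Q = 2.35e+05 rad/s; BW = Δω/(2π) = 3.74e+04 Hz.

(a) f₀ = 581.2 Hz  (b) Q = 0.01554  (c) BW = 3.74e+04 Hz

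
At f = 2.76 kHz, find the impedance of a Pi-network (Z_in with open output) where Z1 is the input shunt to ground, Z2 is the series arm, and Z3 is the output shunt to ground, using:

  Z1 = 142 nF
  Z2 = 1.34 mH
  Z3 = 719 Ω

Step 1 — Angular frequency: ω = 2π·f = 2π·2760 = 1.734e+04 rad/s.
Step 2 — Component impedances:
  Z1: Z = 1/(jωC) = -j/(ω·C) = 0 - j406.1 Ω
  Z2: Z = jωL = j·1.734e+04·0.00134 = 0 + j23.24 Ω
  Z3: Z = R = 719 Ω
Step 3 — With open output, the series arm Z2 and the output shunt Z3 appear in series to ground: Z2 + Z3 = 719 + j23.24 Ω.
Step 4 — Parallel with input shunt Z1: Z_in = Z1 || (Z2 + Z3) = 178.7 - j310.9 Ω = 358.6∠-60.1° Ω.

Z = 178.7 - j310.9 Ω = 358.6∠-60.1° Ω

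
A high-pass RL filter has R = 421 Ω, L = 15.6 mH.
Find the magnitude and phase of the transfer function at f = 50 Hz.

Step 1 — Angular frequency: ω = 2π·50 = 314.2 rad/s.
Step 2 — Transfer function: H(jω) = jωL/(R + jωL).
Step 3 — Numerator jωL = j·4.901; denominator R + jωL = 421 + j4.901.
Step 4 — H = 0.0001355 + j0.01164.
Step 5 — Magnitude: |H| = 0.01164 (-38.7 dB); phase: φ = 89.3°.

|H| = 0.01164 (-38.7 dB), φ = 89.3°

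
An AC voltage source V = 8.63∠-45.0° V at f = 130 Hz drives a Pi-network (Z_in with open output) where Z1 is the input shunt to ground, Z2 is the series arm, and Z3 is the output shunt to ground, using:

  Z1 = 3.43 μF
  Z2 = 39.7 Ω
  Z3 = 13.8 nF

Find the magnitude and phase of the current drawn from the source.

Step 1 — Angular frequency: ω = 2π·f = 2π·130 = 816.8 rad/s.
Step 2 — Component impedances:
  Z1: Z = 1/(jωC) = -j/(ω·C) = 0 - j356.9 Ω
  Z2: Z = R = 39.7 Ω
  Z3: Z = 1/(jωC) = -j/(ω·C) = 0 - j8.872e+04 Ω
Step 3 — With open output, the series arm Z2 and the output shunt Z3 appear in series to ground: Z2 + Z3 = 39.7 - j8.872e+04 Ω.
Step 4 — Parallel with input shunt Z1: Z_in = Z1 || (Z2 + Z3) = 0.0006375 - j355.5 Ω = 355.5∠-90.0° Ω.
Step 5 — Source phasor: V = 8.63∠-45.0° V = 6.102 - j6.102 V.
Step 6 — Ohm's law: I = V / Z_total = (6.102 - j6.102) / (0.0006375 - j355.5) = 0.01717 + j0.01717 A.
Step 7 — Convert to polar: |I| = 0.02428 A, ∠I = 45.0°.

I = 0.02428∠45.0° A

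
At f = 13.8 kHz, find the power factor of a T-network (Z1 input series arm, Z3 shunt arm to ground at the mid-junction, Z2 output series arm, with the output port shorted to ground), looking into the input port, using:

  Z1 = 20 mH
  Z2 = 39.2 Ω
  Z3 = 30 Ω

Step 1 — Angular frequency: ω = 2π·f = 2π·1.38e+04 = 8.671e+04 rad/s.
Step 2 — Component impedances:
  Z1: Z = jωL = j·8.671e+04·0.02 = 0 + j1734 Ω
  Z2: Z = R = 39.2 Ω
  Z3: Z = R = 30 Ω
Step 3 — With the output port shorted to ground, the output series arm Z2 runs from the junction to ground; the shunt arm Z3 also runs from the junction to ground. They appear in parallel: Z3 || Z2 = 16.99 Ω.
Step 4 — Series with input arm Z1: Z_in = Z1 + (Z3 || Z2) = 16.99 + j1734 Ω = 1734∠89.4° Ω.
Step 5 — Power factor: PF = cos(φ) = Re(Z)/|Z| = 16.994/1734.2 = 0.009799.
Step 6 — Type: Im(Z) = 1734 ⇒ lagging (phase φ = 89.4°).

PF = 0.009799 (lagging, φ = 89.4°)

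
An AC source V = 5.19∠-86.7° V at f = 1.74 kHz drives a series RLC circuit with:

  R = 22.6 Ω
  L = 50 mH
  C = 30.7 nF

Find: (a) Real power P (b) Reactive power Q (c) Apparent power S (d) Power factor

Step 1 — Angular frequency: ω = 2π·f = 2π·1740 = 1.093e+04 rad/s.
Step 2 — Component impedances:
  R: Z = R = 22.6 Ω
  L: Z = jωL = j·1.093e+04·0.05 = 0 + j546.6 Ω
  C: Z = 1/(jωC) = -j/(ω·C) = 0 - j2979 Ω
Step 3 — Series combination: Z_total = R + L + C = 22.6 - j2433 Ω = 2433∠-89.5° Ω.
Step 4 — Source phasor: V = 5.19∠-86.7° V = 0.2988 - j5.181 V.
Step 5 — Current: I = V / Z = 0.002131 + j0.000103 A = 0.002133∠2.8° A.
Step 6 — Complex power: S = V·I* = 0.0001028 - j0.01107 VA.
Step 7 — Real power: P = Re(S) = 0.0001028 W.
Step 8 — Reactive power: Q = Im(S) = -0.01107 VAR.
Step 9 — Apparent power: |S| = 0.01107 VA.
Step 10 — Power factor: PF = P/|S| = 0.009289 (leading).

(a) P = 0.0001028 W  (b) Q = -0.01107 VAR  (c) S = 0.01107 VA  (d) PF = 0.009289 (leading)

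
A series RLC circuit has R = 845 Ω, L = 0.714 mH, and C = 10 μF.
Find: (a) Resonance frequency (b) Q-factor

Step 1 — Resonance condition Im(Z)=0 gives ω₀ = 1/√(LC).
Step 2 — ω₀ = 1/√(0.000714·1e-05) = 1.183e+04 rad/s.
Step 3 — f₀ = ω₀/(2π) = 1884 Hz.
Step 4 — Series Q: Q = ω₀L/R = 1.183e+04·0.000714/845 = 0.01.

(a) f₀ = 1884 Hz  (b) Q = 0.01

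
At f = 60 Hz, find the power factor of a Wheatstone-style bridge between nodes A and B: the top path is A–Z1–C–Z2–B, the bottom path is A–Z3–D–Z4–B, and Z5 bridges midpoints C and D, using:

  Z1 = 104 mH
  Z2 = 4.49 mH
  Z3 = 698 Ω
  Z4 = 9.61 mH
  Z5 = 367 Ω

Step 1 — Angular frequency: ω = 2π·f = 2π·60 = 377 rad/s.
Step 2 — Component impedances:
  Z1: Z = jωL = j·377·0.104 = 0 + j39.21 Ω
  Z2: Z = jωL = j·377·0.00449 = 0 + j1.693 Ω
  Z3: Z = R = 698 Ω
  Z4: Z = jωL = j·377·0.00961 = 0 + j3.623 Ω
  Z5: Z = R = 367 Ω
Step 3 — Bridge requires nodal analysis (the Z5 bridge couples midpoints C and D, so the two paths cannot be reduced to a simple series/parallel combination). Setting node B to ground and injecting 1 A at node A, the 3-node admittance system at A, C, D solves to V_A = Z_AB = 2.394 + j40.74 Ω = 40.81∠86.6° Ω.
Step 4 — Power factor: PF = cos(φ) = Re(Z)/|Z| = 2.394/40.81 = 0.05866.
Step 5 — Type: Im(Z) = 40.74 ⇒ lagging (phase φ = 86.6°).

PF = 0.05866 (lagging, φ = 86.6°)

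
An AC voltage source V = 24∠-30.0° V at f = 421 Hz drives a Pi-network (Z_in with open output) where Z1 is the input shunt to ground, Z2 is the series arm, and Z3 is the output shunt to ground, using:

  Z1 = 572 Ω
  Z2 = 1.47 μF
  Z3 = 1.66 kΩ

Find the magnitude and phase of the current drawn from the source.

Step 1 — Angular frequency: ω = 2π·f = 2π·421 = 2645 rad/s.
Step 2 — Component impedances:
  Z1: Z = R = 572 Ω
  Z2: Z = 1/(jωC) = -j/(ω·C) = 0 - j257.2 Ω
  Z3: Z = R = 1660 Ω
Step 3 — With open output, the series arm Z2 and the output shunt Z3 appear in series to ground: Z2 + Z3 = 1660 - j257.2 Ω.
Step 4 — Parallel with input shunt Z1: Z_in = Z1 || (Z2 + Z3) = 427.3 - j16.67 Ω = 427.7∠-2.2° Ω.
Step 5 — Source phasor: V = 24∠-30.0° V = 20.78 - j12 V.
Step 6 — Ohm's law: I = V / Z_total = (20.78 - j12) / (427.3 - j16.67) = 0.04966 - j0.02614 A.
Step 7 — Convert to polar: |I| = 0.05612 A, ∠I = -27.8°.

I = 0.05612∠-27.8° A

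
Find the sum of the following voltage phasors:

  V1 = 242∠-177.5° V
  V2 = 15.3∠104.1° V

Step 1 — Convert each phasor to rectangular form:
  V1 = 242·(cos(-177.5°) + j·sin(-177.5°)) = -241.8 - j10.56 V
  V2 = 15.3·(cos(104.1°) + j·sin(104.1°)) = -3.727 + j14.84 V
Step 2 — Sum components: V_total = -245.5 + j4.283 V.
Step 3 — Convert to polar: |V_total| = 245.5 V, ∠V_total = 179.0°.

V_total = 245.5∠179.0° V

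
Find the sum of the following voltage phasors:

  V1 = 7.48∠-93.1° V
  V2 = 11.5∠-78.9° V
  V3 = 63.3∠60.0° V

Step 1 — Convert each phasor to rectangular form:
  V1 = 7.48·(cos(-93.1°) + j·sin(-93.1°)) = -0.4045 - j7.469 V
  V2 = 11.5·(cos(-78.9°) + j·sin(-78.9°)) = 2.214 - j11.28 V
  V3 = 63.3·(cos(60.0°) + j·sin(60.0°)) = 31.65 + j54.82 V
Step 2 — Sum components: V_total = 33.46 + j36.07 V.
Step 3 — Convert to polar: |V_total| = 49.2 V, ∠V_total = 47.1°.

V_total = 49.2∠47.1° V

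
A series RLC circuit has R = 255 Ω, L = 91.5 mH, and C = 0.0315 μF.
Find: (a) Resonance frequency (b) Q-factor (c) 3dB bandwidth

Step 1 — Resonance condition Im(Z)=0 gives ω₀ = 1/√(LC).
Step 2 — ω₀ = 1/√(0.0915·3.15e-08) = 1.863e+04 rad/s.
Step 3 — f₀ = ω₀/(2π) = 2965 Hz.
Step 4 — Series Q: Q = ω₀L/R = 1.863e+04·0.0915/255 = 6.684.
Step 5 — 3dB bandwidth: Δω = ω₀/Q = 2787 rad/s; BW = Δω/(2π) = 443.5 Hz.

(a) f₀ = 2965 Hz  (b) Q = 6.684  (c) BW = 443.5 Hz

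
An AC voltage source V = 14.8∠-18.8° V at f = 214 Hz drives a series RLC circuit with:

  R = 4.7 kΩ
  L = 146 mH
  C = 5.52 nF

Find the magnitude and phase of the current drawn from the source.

Step 1 — Angular frequency: ω = 2π·f = 2π·214 = 1345 rad/s.
Step 2 — Component impedances:
  R: Z = R = 4700 Ω
  L: Z = jωL = j·1345·0.146 = 0 + j196.3 Ω
  C: Z = 1/(jωC) = -j/(ω·C) = 0 - j1.347e+05 Ω
Step 3 — Series combination: Z_total = R + L + C = 4700 - j1.345e+05 Ω = 1.346e+05∠-88.0° Ω.
Step 4 — Source phasor: V = 14.8∠-18.8° V = 14.01 - j4.77 V.
Step 5 — Ohm's law: I = V / Z_total = (14.01 - j4.77) / (4700 - j1.345e+05) = 3.904e-05 + j0.0001028 A.
Step 6 — Convert to polar: |I| = 0.0001099 A, ∠I = 69.2°.

I = 0.0001099∠69.2° A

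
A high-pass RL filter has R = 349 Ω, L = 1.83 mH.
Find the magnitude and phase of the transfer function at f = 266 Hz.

Step 1 — Angular frequency: ω = 2π·266 = 1671 rad/s.
Step 2 — Transfer function: H(jω) = jωL/(R + jωL).
Step 3 — Numerator jωL = j·3.059; denominator R + jωL = 349 + j3.059.
Step 4 — H = 7.68e-05 + j0.008763.
Step 5 — Magnitude: |H| = 0.008763 (-41.1 dB); phase: φ = 89.5°.

|H| = 0.008763 (-41.1 dB), φ = 89.5°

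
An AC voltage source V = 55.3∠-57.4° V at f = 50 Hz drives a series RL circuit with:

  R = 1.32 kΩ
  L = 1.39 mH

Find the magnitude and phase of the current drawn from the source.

Step 1 — Angular frequency: ω = 2π·f = 2π·50 = 314.2 rad/s.
Step 2 — Component impedances:
  R: Z = R = 1320 Ω
  L: Z = jωL = j·314.2·0.00139 = 0 + j0.4367 Ω
Step 3 — Series combination: Z_total = R + L = 1320 + j0.4367 Ω = 1320∠0.0° Ω.
Step 4 — Source phasor: V = 55.3∠-57.4° V = 29.79 - j46.59 V.
Step 5 — Ohm's law: I = V / Z_total = (29.79 - j46.59) / (1320 + j0.4367) = 0.02256 - j0.0353 A.
Step 6 — Convert to polar: |I| = 0.04189 A, ∠I = -57.4°.

I = 0.04189∠-57.4° A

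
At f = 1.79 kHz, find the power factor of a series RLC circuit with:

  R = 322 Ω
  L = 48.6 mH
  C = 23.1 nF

Step 1 — Angular frequency: ω = 2π·f = 2π·1790 = 1.125e+04 rad/s.
Step 2 — Component impedances:
  R: Z = R = 322 Ω
  L: Z = jωL = j·1.125e+04·0.0486 = 0 + j546.6 Ω
  C: Z = 1/(jωC) = -j/(ω·C) = 0 - j3849 Ω
Step 3 — Series combination: Z_total = R + L + C = 322 - j3302 Ω = 3318∠-84.4° Ω.
Step 4 — Power factor: PF = cos(φ) = Re(Z)/|Z| = 322/3318.1 = 0.09704.
Step 5 — Type: Im(Z) = -3302 ⇒ leading (phase φ = -84.4°).

PF = 0.09704 (leading, φ = -84.4°)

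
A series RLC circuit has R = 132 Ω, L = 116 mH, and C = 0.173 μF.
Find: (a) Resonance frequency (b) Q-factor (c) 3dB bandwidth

Step 1 — Resonance condition Im(Z)=0 gives ω₀ = 1/√(LC).
Step 2 — ω₀ = 1/√(0.116·1.73e-07) = 7059 rad/s.
Step 3 — f₀ = ω₀/(2π) = 1123 Hz.
Step 4 — Series Q: Q = ω₀L/R = 7059·0.116/132 = 6.203.
Step 5 — 3dB bandwidth: Δω = ω₀/Q = 1138 rad/s; BW = Δω/(2π) = 181.1 Hz.

(a) f₀ = 1123 Hz  (b) Q = 6.203  (c) BW = 181.1 Hz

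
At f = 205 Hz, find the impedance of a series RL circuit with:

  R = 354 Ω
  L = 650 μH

Step 1 — Angular frequency: ω = 2π·f = 2π·205 = 1288 rad/s.
Step 2 — Component impedances:
  R: Z = R = 354 Ω
  L: Z = jωL = j·1288·0.00065 = 0 + j0.8372 Ω
Step 3 — Series combination: Z_total = R + L = 354 + j0.8372 Ω = 354∠0.1° Ω.

Z = 354 + j0.8372 Ω = 354∠0.1° Ω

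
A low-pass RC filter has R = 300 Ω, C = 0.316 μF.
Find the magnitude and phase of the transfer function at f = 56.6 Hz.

Step 1 — Angular frequency: ω = 2π·56.6 = 355.6 rad/s.
Step 2 — Transfer function: H(jω) = 1/(1 + jωRC).
Step 3 — Denominator: 1 + jωRC = 1 + j·355.6·300·3.16e-07 = 1 + j0.03371.
Step 4 — H = 0.9989 - j0.03368.
Step 5 — Magnitude: |H| = 0.9994 (-0.0 dB); phase: φ = -1.9°.

|H| = 0.9994 (-0.0 dB), φ = -1.9°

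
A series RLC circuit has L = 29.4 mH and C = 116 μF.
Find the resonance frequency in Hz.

Step 1 — Resonance condition Im(Z)=0 gives ω₀ = 1/√(LC).
Step 2 — ω₀ = 1/√(0.0294·0.000116) = 541.5 rad/s.
Step 3 — f₀ = ω₀/(2π) = 86.18 Hz.

f₀ = 86.18 Hz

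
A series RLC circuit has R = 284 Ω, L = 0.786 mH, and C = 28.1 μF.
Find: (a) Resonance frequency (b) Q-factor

Step 1 — Resonance condition Im(Z)=0 gives ω₀ = 1/√(LC).
Step 2 — ω₀ = 1/√(0.000786·2.81e-05) = 6729 rad/s.
Step 3 — f₀ = ω₀/(2π) = 1071 Hz.
Step 4 — Series Q: Q = ω₀L/R = 6729·0.000786/284 = 0.01862.

(a) f₀ = 1071 Hz  (b) Q = 0.01862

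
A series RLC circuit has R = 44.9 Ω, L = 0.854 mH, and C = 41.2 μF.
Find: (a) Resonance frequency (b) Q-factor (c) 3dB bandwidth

Step 1 — Resonance: ω₀ = 1/√(LC) = 1/√(0.000854·4.12e-05) = 5331 rad/s.
Step 2 — f₀ = ω₀/(2π) = 848.5 Hz.
Step 3 — Series Q: Q = ω₀L/R = 5331·0.000854/44.9 = 0.1014.
Step 4 — Bandwidth: Δω = ω₀/Q = 5.258e+04 rad/s; BW = Δω/(2π) = 8368 Hz.

(a) f₀ = 848.5 Hz  (b) Q = 0.1014  (c) BW = 8368 Hz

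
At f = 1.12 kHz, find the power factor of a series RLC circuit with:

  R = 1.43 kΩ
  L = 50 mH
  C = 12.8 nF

Step 1 — Angular frequency: ω = 2π·f = 2π·1120 = 7037 rad/s.
Step 2 — Component impedances:
  R: Z = R = 1430 Ω
  L: Z = jωL = j·7037·0.05 = 0 + j351.9 Ω
  C: Z = 1/(jωC) = -j/(ω·C) = 0 - j1.11e+04 Ω
Step 3 — Series combination: Z_total = R + L + C = 1430 - j1.075e+04 Ω = 1.084e+04∠-82.4° Ω.
Step 4 — Power factor: PF = cos(φ) = Re(Z)/|Z| = 1430/1.084e+04 = 0.1319.
Step 5 — Type: Im(Z) = -1.075e+04 ⇒ leading (phase φ = -82.4°).

PF = 0.1319 (leading, φ = -82.4°)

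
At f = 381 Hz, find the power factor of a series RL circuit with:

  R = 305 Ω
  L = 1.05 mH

Step 1 — Angular frequency: ω = 2π·f = 2π·381 = 2394 rad/s.
Step 2 — Component impedances:
  R: Z = R = 305 Ω
  L: Z = jωL = j·2394·0.00105 = 0 + j2.514 Ω
Step 3 — Series combination: Z_total = R + L = 305 + j2.514 Ω = 305∠0.5° Ω.
Step 4 — Power factor: PF = cos(φ) = Re(Z)/|Z| = 305/305 = 1.
Step 5 — Type: Im(Z) = 2.514 ⇒ lagging (phase φ = 0.5°).

PF = 1 (lagging, φ = 0.5°)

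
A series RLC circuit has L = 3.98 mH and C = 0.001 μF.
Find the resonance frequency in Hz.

Step 1 — Resonance condition Im(Z)=0 gives ω₀ = 1/√(LC).
Step 2 — ω₀ = 1/√(0.00398·1e-09) = 5.013e+05 rad/s.
Step 3 — f₀ = ω₀/(2π) = 7.978e+04 Hz.

f₀ = 7.978e+04 Hz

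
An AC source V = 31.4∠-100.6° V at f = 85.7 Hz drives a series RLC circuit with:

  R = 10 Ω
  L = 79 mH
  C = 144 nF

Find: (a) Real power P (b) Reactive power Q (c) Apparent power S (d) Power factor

Step 1 — Angular frequency: ω = 2π·f = 2π·85.7 = 538.5 rad/s.
Step 2 — Component impedances:
  R: Z = R = 10 Ω
  L: Z = jωL = j·538.5·0.079 = 0 + j42.54 Ω
  C: Z = 1/(jωC) = -j/(ω·C) = 0 - j1.29e+04 Ω
Step 3 — Series combination: Z_total = R + L + C = 10 - j1.285e+04 Ω = 1.285e+04∠-90.0° Ω.
Step 4 — Source phasor: V = 31.4∠-100.6° V = -5.776 - j30.86 V.
Step 5 — Current: I = V / Z = 0.002401 - j0.0004512 A = 0.002443∠-10.6° A.
Step 6 — Complex power: S = V·I* = 5.967e-05 - j0.0767 VA.
Step 7 — Real power: P = Re(S) = 5.967e-05 W.
Step 8 — Reactive power: Q = Im(S) = -0.0767 VAR.
Step 9 — Apparent power: |S| = 0.0767 VA.
Step 10 — Power factor: PF = P/|S| = 0.000778 (leading).

(a) P = 5.967e-05 W  (b) Q = -0.0767 VAR  (c) S = 0.0767 VA  (d) PF = 0.000778 (leading)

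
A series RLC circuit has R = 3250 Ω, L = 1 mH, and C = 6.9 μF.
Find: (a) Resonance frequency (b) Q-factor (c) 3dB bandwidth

Step 1 — Resonance: ω₀ = 1/√(LC) = 1/√(0.001·6.9e-06) = 1.204e+04 rad/s.
Step 2 — f₀ = ω₀/(2π) = 1916 Hz.
Step 3 — Series Q: Q = ω₀L/R = 1.204e+04·0.001/3250 = 0.003704.
Step 4 — Bandwidth: Δω = ω₀/Q = 3.25e+06 rad/s; BW = Δω/(2π) = 5.173e+05 Hz.

(a) f₀ = 1916 Hz  (b) Q = 0.003704  (c) BW = 5.173e+05 Hz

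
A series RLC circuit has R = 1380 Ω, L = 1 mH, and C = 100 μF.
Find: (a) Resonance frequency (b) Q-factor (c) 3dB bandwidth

Step 1 — Resonance: ω₀ = 1/√(LC) = 1/√(0.001·0.0001) = 3162 rad/s.
Step 2 — f₀ = ω₀/(2π) = 503.3 Hz.
Step 3 — Series Q: Q = ω₀L/R = 3162·0.001/1380 = 0.002292.
Step 4 — Bandwidth: Δω = ω₀/Q = 1.38e+06 rad/s; BW = Δω/(2π) = 2.196e+05 Hz.

(a) f₀ = 503.3 Hz  (b) Q = 0.002292  (c) BW = 2.196e+05 Hz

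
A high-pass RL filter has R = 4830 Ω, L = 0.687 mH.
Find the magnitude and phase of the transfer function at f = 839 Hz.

Step 1 — Angular frequency: ω = 2π·839 = 5272 rad/s.
Step 2 — Transfer function: H(jω) = jωL/(R + jωL).
Step 3 — Numerator jωL = j·3.622; denominator R + jωL = 4830 + j3.622.
Step 4 — H = 5.622e-07 + j0.0007498.
Step 5 — Magnitude: |H| = 0.0007498 (-62.5 dB); phase: φ = 90.0°.

|H| = 0.0007498 (-62.5 dB), φ = 90.0°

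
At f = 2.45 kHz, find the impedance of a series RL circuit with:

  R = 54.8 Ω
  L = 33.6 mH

Step 1 — Angular frequency: ω = 2π·f = 2π·2450 = 1.539e+04 rad/s.
Step 2 — Component impedances:
  R: Z = R = 54.8 Ω
  L: Z = jωL = j·1.539e+04·0.0336 = 0 + j517.2 Ω
Step 3 — Series combination: Z_total = R + L = 54.8 + j517.2 Ω = 520.1∠84.0° Ω.

Z = 54.8 + j517.2 Ω = 520.1∠84.0° Ω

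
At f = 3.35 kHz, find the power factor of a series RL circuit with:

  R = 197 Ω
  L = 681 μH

Step 1 — Angular frequency: ω = 2π·f = 2π·3350 = 2.105e+04 rad/s.
Step 2 — Component impedances:
  R: Z = R = 197 Ω
  L: Z = jωL = j·2.105e+04·0.000681 = 0 + j14.33 Ω
Step 3 — Series combination: Z_total = R + L = 197 + j14.33 Ω = 197.5∠4.2° Ω.
Step 4 — Power factor: PF = cos(φ) = Re(Z)/|Z| = 197/197.52 = 0.9974.
Step 5 — Type: Im(Z) = 14.33 ⇒ lagging (phase φ = 4.2°).

PF = 0.9974 (lagging, φ = 4.2°)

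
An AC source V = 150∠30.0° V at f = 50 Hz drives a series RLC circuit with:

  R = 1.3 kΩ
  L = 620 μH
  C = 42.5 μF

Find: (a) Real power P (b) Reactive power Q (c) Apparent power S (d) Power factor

Step 1 — Angular frequency: ω = 2π·f = 2π·50 = 314.2 rad/s.
Step 2 — Component impedances:
  R: Z = R = 1300 Ω
  L: Z = jωL = j·314.2·0.00062 = 0 + j0.1948 Ω
  C: Z = 1/(jωC) = -j/(ω·C) = 0 - j74.9 Ω
Step 3 — Series combination: Z_total = R + L + C = 1300 - j74.7 Ω = 1302∠-3.3° Ω.
Step 4 — Source phasor: V = 150∠30.0° V = 129.9 + j75 V.
Step 5 — Current: I = V / Z = 0.09629 + j0.06323 A = 0.1152∠33.3° A.
Step 6 — Complex power: S = V·I* = 17.25 - j0.9913 VA.
Step 7 — Real power: P = Re(S) = 17.25 W.
Step 8 — Reactive power: Q = Im(S) = -0.9913 VAR.
Step 9 — Apparent power: |S| = 17.28 VA.
Step 10 — Power factor: PF = P/|S| = 0.9984 (leading).

(a) P = 17.25 W  (b) Q = -0.9913 VAR  (c) S = 17.28 VA  (d) PF = 0.9984 (leading)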